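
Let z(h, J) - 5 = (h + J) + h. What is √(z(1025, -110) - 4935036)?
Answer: I*√4933091 ≈ 2221.1*I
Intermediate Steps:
z(h, J) = 5 + J + 2*h (z(h, J) = 5 + ((h + J) + h) = 5 + ((J + h) + h) = 5 + (J + 2*h) = 5 + J + 2*h)
√(z(1025, -110) - 4935036) = √((5 - 110 + 2*1025) - 4935036) = √((5 - 110 + 2050) - 4935036) = √(1945 - 4935036) = √(-4933091) = I*√4933091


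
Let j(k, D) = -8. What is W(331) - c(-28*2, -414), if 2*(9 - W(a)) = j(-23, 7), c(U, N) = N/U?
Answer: 157/28 ≈ 5.6071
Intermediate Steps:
W(a) = 13 (W(a) = 9 - 1/2*(-8) = 9 + 4 = 13)
W(331) - c(-28*2, -414) = 13 - (-414)/((-28*2)) = 13 - (-414)/(-56) = 13 - (-414)*(-1)/56 = 13 - 1*207/28 = 13 - 207/28 = 157/28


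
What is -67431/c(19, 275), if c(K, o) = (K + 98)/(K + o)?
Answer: -169442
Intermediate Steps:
c(K, o) = (98 + K)/(K + o)
-67431/c(19, 275) = -67431*(19 + 275)/(98 + 19) = -67431/(117/294) = -67431/((1/294)*117) = -67431/39/98 = -67431*98/39 = -169442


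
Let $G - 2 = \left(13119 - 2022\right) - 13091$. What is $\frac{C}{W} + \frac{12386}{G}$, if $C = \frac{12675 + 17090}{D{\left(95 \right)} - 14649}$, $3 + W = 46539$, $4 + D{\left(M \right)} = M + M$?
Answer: $- \frac{347352444697}{55863163944} \approx -6.2179$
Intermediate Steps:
$D{\left(M \right)} = -4 + 2 M$ ($D{\left(M \right)} = -4 + \left(M + M\right) = -4 + 2 M$)
$G = -1992$ ($G = 2 + \left(\left(13119 - 2022\right) - 13091\right) = 2 + \left(11097 - 13091\right) = 2 - 1994 = -1992$)
$W = 46536$ ($W = -3 + 46539 = 46536$)
$C = - \frac{29765}{14463}$ ($C = \frac{12675 + 17090}{\left(-4 + 2 \cdot 95\right) - 14649} = \frac{29765}{\left(-4 + 190\right) - 14649} = \frac{29765}{186 - 14649} = \frac{29765}{-14463} = 29765 \left(- \frac{1}{14463}\right) = - \frac{29765}{14463} \approx -2.058$)
$\frac{C}{W} + \frac{12386}{G} = - \frac{29765}{14463 \cdot 46536} + \frac{12386}{-1992} = \left(- \frac{29765}{14463}\right) \frac{1}{46536} + 12386 \left(- \frac{1}{1992}\right) = - \frac{29765}{673050168} - \frac{6193}{996} = - \frac{347352444697}{55863163944}$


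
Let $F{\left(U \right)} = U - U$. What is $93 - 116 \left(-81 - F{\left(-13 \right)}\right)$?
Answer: $9489$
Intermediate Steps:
$F{\left(U \right)} = 0$
$93 - 116 \left(-81 - F{\left(-13 \right)}\right) = 93 - 116 \left(-81 - 0\right) = 93 - 116 \left(-81 + 0\right) = 93 - -9396 = 93 + 9396 = 9489$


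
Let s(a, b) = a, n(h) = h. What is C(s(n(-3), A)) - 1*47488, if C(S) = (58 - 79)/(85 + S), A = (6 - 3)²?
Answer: -3894037/82 ≈ -47488.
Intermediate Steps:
A = 9 (A = 3² = 9)
C(S) = -21/(85 + S)
C(s(n(-3), A)) - 1*47488 = -21/(85 - 3) - 1*47488 = -21/82 - 47488 = -3894037/82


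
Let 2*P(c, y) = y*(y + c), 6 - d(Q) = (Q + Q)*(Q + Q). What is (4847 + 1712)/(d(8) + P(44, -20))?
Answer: -937/70 ≈ -13.386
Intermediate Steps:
d(Q) = 6 - 4*Q² (d(Q) = 6 - (Q + Q)*(Q + Q) = 6 - 2*Q*2*Q = 6 - 4*Q²)
P(c, y) = y*(c + y)/2 (P(c, y) = (y*(y + c))/2 = (y*(c + y))/2 = y*(c + y)/2)
(4847 + 1712)/(d(8) + P(44, -20)) = (4847 + 1712)/((6 - 4*8²) + (½)*(-20)*(44 - 20)) = 6559/((6 - 4*64) + (½)*(-20)*24) = 6559/((6 - 256) - 240) = 6559/(-250 - 240) = 6559/(-490) = 6559*(-1/490) = -937/70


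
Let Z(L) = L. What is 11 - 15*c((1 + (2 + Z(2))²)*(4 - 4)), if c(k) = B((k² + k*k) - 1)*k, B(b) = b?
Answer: 11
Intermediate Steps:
c(k) = k*(-1 + 2*k²) (c(k) = ((k² + k*k) - 1)*k = ((k² + k²) - 1)*k = (2*k² - 1)*k = (-1 + 2*k²)*k = k*(-1 + 2*k²))
11 - 15*c((1 + (2 + Z(2))²)*(4 - 4)) = 11 - 15*(-(1 + (2 + 2)²)*(4 - 4) + 2*((1 + (2 + 2)²)*(4 - 4))³) = 11 - 15*(-(1 + 4²)*0 + 2*((1 + 4²)*0)³) = 11 - 15*(-(1 + 16)*0 + 2*((1 + 16)*0)³) = 11 - 15*(-17*0 + 2*(17*0)³) = 11 - 15*(-1*0 + 2*0³) = 11 - 15*(0 + 2*0) = 11 - 15*(0 + 0) = 11 - 15*0 = 11 + 0 = 11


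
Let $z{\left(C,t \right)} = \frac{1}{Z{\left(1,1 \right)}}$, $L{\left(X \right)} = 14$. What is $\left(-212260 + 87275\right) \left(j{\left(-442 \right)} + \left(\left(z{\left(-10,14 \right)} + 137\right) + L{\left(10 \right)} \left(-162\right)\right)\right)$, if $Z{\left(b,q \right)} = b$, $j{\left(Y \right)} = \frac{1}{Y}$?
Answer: $\frac{117668503085}{442} \approx 2.6622 \cdot 10^{8}$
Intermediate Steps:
$z{\left(C,t \right)} = 1$ ($z{\left(C,t \right)} = 1^{-1} = 1$)
$\left(-212260 + 87275\right) \left(j{\left(-442 \right)} + \left(\left(z{\left(-10,14 \right)} + 137\right) + L{\left(10 \right)} \left(-162\right)\right)\right) = \left(-212260 + 87275\right) \left(\frac{1}{-442} + \left(\left(1 + 137\right) + 14 \left(-162\right)\right)\right) = - 124985 \left(- \frac{1}{442} + \left(138 - 2268\right)\right) = - 124985 \left(- \frac{1}{442} - 2130\right) = \left(-124985\right) \left(- \frac{941461}{442}\right) = \frac{117668503085}{442}$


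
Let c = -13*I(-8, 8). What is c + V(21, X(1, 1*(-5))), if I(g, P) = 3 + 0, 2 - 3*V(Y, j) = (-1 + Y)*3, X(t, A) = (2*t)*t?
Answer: -175/3 ≈ -58.333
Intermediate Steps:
X(t, A) = 2*t**2
V(Y, j) = 5/3 - Y (V(Y, j) = 2/3 - (-1 + Y)*3/3 = 2/3 - (-3 + 3*Y)/3 = 2/3 + (1 - Y) = 5/3 - Y)
I(g, P) = 3
c = -39 (c = -13*3 = -39)
c + V(21, X(1, 1*(-5))) = -39 + (5/3 - 1*21) = -39 + (5/3 - 21) = -39 - 58/3 = -175/3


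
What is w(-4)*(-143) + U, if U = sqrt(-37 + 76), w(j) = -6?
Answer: 858 + sqrt(39) ≈ 864.25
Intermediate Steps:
U = sqrt(39) ≈ 6.2450
w(-4)*(-143) + U = -6*(-143) + sqrt(39) = 858 + sqrt(39)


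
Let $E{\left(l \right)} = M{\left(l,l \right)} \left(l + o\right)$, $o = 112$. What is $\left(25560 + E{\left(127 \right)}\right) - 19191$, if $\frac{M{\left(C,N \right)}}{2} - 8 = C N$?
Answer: $7719855$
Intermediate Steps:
$M{\left(C,N \right)} = 16 + 2 C N$
$E{\left(l \right)} = \left(16 + 2 l^{2}\right) \left(112 + l\right)$ ($E{\left(l \right)} = \left(16 + 2 l l\right) \left(l + 112\right) = \left(16 + 2 l^{2}\right) \left(112 + l\right)$)
$\left(25560 + E{\left(127 \right)}\right) - 19191 = \left(25560 + 2 \left(8 + 127^{2}\right) \left(112 + 127\right)\right) - 19191 = \left(25560 + 2 \left(8 + 16129\right) 239\right) - 19191 = \left(25560 + 2 \cdot 16137 \cdot 239\right) - 19191 = \left(25560 + 7713486\right) - 19191 = 7739046 - 19191 = 7719855$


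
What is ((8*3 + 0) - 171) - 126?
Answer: -273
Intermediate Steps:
((8*3 + 0) - 171) - 126 = ((24 + 0) - 171) - 126 = (24 - 171) - 126 = -147 - 126 = -273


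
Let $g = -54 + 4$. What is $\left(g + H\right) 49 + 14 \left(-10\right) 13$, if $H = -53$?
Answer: $-6867$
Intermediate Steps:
$g = -50$
$\left(g + H\right) 49 + 14 \left(-10\right) 13 = \left(-50 - 53\right) 49 + 14 \left(-10\right) 13 = \left(-103\right) 49 - 1820 = -5047 - 1820 = -6867$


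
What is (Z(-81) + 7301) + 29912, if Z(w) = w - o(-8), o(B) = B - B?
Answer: 37132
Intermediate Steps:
o(B) = 0
Z(w) = w (Z(w) = w - 1*0 = w + 0 = w)
(Z(-81) + 7301) + 29912 = (-81 + 7301) + 29912 = 7220 + 29912 = 37132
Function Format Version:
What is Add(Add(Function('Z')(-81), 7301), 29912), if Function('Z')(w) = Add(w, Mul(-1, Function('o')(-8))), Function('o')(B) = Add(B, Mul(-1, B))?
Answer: 37132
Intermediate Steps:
Function('o')(B) = 0
Function('Z')(w) = w (Function('Z')(w) = Add(w, Mul(-1, 0)) = Add(w, 0) = w)
Add(Add(Function('Z')(-81), 7301), 29912) = Add(Add(-81, 7301), 29912) = Add(7220, 29912) = 37132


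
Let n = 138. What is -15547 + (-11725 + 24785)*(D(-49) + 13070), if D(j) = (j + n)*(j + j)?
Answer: 56769333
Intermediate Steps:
D(j) = 2*j*(138 + j) (D(j) = (j + 138)*(j + j) = (138 + j)*(2*j) = 2*j*(138 + j))
-15547 + (-11725 + 24785)*(D(-49) + 13070) = -15547 + (-11725 + 24785)*(2*(-49)*(138 - 49) + 13070) = -15547 + 13060*(2*(-49)*89 + 13070) = -15547 + 13060*(-8722 + 13070) = -15547 + 13060*4348 = -15547 + 56784880 = 56769333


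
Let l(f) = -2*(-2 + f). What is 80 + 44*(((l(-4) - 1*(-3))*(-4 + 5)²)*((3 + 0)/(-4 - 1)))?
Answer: -316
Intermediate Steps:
l(f) = 4 - 2*f
80 + 44*(((l(-4) - 1*(-3))*(-4 + 5)²)*((3 + 0)/(-4 - 1))) = 80 + 44*((((4 - 2*(-4)) - 1*(-3))*(-4 + 5)²)*((3 + 0)/(-4 - 1))) = 80 + 44*((((4 + 8) + 3)*1²)*(3/(-5))) = 80 + 44*(((12 + 3)*1)*(3*(-⅕))) = 80 + 44*((15*1)*(-⅗)) = 80 + 44*(15*(-⅗)) = 80 + 44*(-9) = 80 - 396 = -316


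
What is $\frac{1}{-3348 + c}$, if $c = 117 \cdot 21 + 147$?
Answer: $- \frac{1}{744} \approx -0.0013441$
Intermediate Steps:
$c = 2604$ ($c = 2457 + 147 = 2604$)
$\frac{1}{-3348 + c} = \frac{1}{-3348 + 2604} = \frac{1}{-744} = - \frac{1}{744}$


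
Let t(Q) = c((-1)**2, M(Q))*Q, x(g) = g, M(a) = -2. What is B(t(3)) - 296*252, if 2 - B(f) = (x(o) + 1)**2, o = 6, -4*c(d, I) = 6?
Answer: -74639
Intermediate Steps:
c(d, I) = -3/2 (c(d, I) = -1/4*6 = -3/2)
t(Q) = -3*Q/2
B(f) = -47 (B(f) = 2 - (6 + 1)**2 = 2 - 1*7**2 = 2 - 1*49 = 2 - 49 = -47)
B(t(3)) - 296*252 = -47 - 296*252 = -47 - 74592 = -74639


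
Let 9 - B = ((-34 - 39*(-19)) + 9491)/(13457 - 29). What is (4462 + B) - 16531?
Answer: -80975939/6714 ≈ -12061.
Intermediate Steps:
B = 55327/6714 (B = 9 - ((-34 - 39*(-19)) + 9491)/(13457 - 29) = 9 - ((-34 + 741) + 9491)/13428 = 9 - (707 + 9491)/13428 = 9 - 10198/13428 = 9 - 1*5099/6714 = 9 - 5099/6714 = 55327/6714 ≈ 8.2405)
(4462 + B) - 16531 = (4462 + 55327/6714) - 16531 = 30013195/6714 - 16531 = -80975939/6714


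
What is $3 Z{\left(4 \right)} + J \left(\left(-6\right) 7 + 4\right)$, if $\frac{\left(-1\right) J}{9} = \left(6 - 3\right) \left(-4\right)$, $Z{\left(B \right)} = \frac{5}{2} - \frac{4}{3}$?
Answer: $- \frac{8201}{2} \approx -4100.5$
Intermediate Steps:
$Z{\left(B \right)} = \frac{7}{6}$ ($Z{\left(B \right)} = 5 \cdot \frac{1}{2} - \frac{4}{3} = \frac{5}{2} - \frac{4}{3} = \frac{7}{6}$)
$J = 108$ ($J = - 9 \left(6 - 3\right) \left(-4\right) = - 9 \cdot 3 \left(-4\right) = \left(-9\right) \left(-12\right) = 108$)
$3 Z{\left(4 \right)} + J \left(\left(-6\right) 7 + 4\right) = 3 \cdot \frac{7}{6} + 108 \left(\left(-6\right) 7 + 4\right) = \frac{7}{2} + 108 \left(-42 + 4\right) = \frac{7}{2} + 108 \left(-38\right) = \frac{7}{2} - 4104 = - \frac{8201}{2}$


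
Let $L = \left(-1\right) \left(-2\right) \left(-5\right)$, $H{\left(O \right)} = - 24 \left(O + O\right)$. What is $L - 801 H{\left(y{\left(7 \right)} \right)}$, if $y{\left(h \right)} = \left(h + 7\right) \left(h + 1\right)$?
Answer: $4306166$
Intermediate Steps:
$y{\left(h \right)} = \left(1 + h\right) \left(7 + h\right)$ ($y{\left(h \right)} = \left(7 + h\right) \left(1 + h\right) = \left(1 + h\right) \left(7 + h\right)$)
$H{\left(O \right)} = - 48 O$ ($H{\left(O \right)} = - 24 \cdot 2 O = - 48 O$)
$L = -10$ ($L = 2 \left(-5\right) = -10$)
$L - 801 H{\left(y{\left(7 \right)} \right)} = -10 - 801 \left(- 48 \left(7 + 7^{2} + 8 \cdot 7\right)\right) = -10 - 801 \left(- 48 \left(7 + 49 + 56\right)\right) = -10 - 801 \left(\left(-48\right) 112\right) = -10 - -4306176 = -10 + 4306176 = 4306166$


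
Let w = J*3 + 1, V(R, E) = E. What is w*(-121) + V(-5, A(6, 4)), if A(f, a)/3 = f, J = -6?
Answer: 2075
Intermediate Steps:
A(f, a) = 3*f
w = -17 (w = -6*3 + 1 = -18 + 1 = -17)
w*(-121) + V(-5, A(6, 4)) = -17*(-121) + 3*6 = 2057 + 18 = 2075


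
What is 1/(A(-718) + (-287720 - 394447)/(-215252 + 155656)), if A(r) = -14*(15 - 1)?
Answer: -59596/10998649 ≈ -0.0054185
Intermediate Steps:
A(r) = -196 (A(r) = -14*14 = -196)
1/(A(-718) + (-287720 - 394447)/(-215252 + 155656)) = 1/(-196 + (-287720 - 394447)/(-215252 + 155656)) = 1/(-196 - 682167/(-59596)) = 1/(-196 - 682167*(-1/59596)) = 1/(-196 + 682167/59596) = 1/(-10998649/59596) = -59596/10998649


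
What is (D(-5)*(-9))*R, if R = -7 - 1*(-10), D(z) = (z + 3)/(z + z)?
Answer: -27/5 ≈ -5.4000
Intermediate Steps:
D(z) = (3 + z)/(2*z) (D(z) = (3 + z)/((2*z)) = (3 + z)*(1/(2*z)) = (3 + z)/(2*z))
R = 3 (R = -7 + 10 = 3)
(D(-5)*(-9))*R = (((1/2)*(3 - 5)/(-5))*(-9))*3 = (((1/2)*(-1/5)*(-2))*(-9))*3 = ((1/5)*(-9))*3 = -9/5*3 = -27/5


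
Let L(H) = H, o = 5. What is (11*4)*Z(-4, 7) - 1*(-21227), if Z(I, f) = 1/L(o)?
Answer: 106179/5 ≈ 21236.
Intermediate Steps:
Z(I, f) = ⅕ (Z(I, f) = 1/5 = ⅕)
(11*4)*Z(-4, 7) - 1*(-21227) = (11*4)*(⅕) - 1*(-21227) = 44*(⅕) + 21227 = 44/5 + 21227 = 106179/5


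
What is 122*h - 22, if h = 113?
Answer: 13764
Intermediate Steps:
122*h - 22 = 122*113 - 22 = 13786 - 22 = 13764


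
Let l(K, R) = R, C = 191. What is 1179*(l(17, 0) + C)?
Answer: 225189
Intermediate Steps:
1179*(l(17, 0) + C) = 1179*(0 + 191) = 1179*191 = 225189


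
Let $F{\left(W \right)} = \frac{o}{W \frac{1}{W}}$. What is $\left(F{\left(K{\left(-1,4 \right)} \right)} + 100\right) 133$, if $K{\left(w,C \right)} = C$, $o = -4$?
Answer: $12768$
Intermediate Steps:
$F{\left(W \right)} = -4$ ($F{\left(W \right)} = - \frac{4}{W \frac{1}{W}} = - \frac{4}{1} = \left(-4\right) 1 = -4$)
$\left(F{\left(K{\left(-1,4 \right)} \right)} + 100\right) 133 = \left(-4 + 100\right) 133 = 96 \cdot 133 = 12768$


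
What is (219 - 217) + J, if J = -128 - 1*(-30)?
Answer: -96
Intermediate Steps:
J = -98 (J = -128 + 30 = -98)
(219 - 217) + J = (219 - 217) - 98 = 2 - 98 = -96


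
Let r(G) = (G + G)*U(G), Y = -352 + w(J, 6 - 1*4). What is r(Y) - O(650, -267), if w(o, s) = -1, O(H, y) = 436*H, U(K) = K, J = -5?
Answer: -34182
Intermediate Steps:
Y = -353 (Y = -352 - 1 = -353)
r(G) = 2*G**2 (r(G) = (G + G)*G = (2*G)*G = 2*G**2)
r(Y) - O(650, -267) = 2*(-353)**2 - 436*650 = 2*124609 - 1*283400 = 249218 - 283400 = -34182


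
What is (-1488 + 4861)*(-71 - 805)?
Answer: -2954748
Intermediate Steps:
(-1488 + 4861)*(-71 - 805) = 3373*(-876) = -2954748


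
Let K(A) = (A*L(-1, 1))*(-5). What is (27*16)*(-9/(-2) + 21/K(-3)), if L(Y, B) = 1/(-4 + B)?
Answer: 648/5 ≈ 129.60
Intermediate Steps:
K(A) = 5*A/3 (K(A) = (A/(-4 + 1))*(-5) = (A/(-3))*(-5) = (A*(-1/3))*(-5) = -A/3*(-5) = 5*A/3)
(27*16)*(-9/(-2) + 21/K(-3)) = (27*16)*(-9/(-2) + 21/(((5/3)*(-3)))) = 432*(-9*(-1/2) + 21/(-5)) = 432*(9/2 + 21*(-1/5)) = 432*(9/2 - 21/5) = 432*(3/10) = 648/5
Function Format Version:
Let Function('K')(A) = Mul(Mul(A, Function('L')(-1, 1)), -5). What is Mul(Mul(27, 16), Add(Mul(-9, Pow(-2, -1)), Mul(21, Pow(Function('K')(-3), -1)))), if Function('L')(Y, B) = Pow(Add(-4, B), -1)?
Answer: Rational(648, 5) ≈ 129.60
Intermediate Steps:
Function('K')(A) = Mul(Rational(5, 3), A) (Function('K')(A) = Mul(Mul(A, Pow(Add(-4, 1), -1)), -5) = Mul(Mul(A, Pow(-3, -1)), -5) = Mul(Mul(A, Rational(-1, 3)), -5) = Mul(Mul(Rational(-1, 3), A), -5) = Mul(Rational(5, 3), A))
Mul(Mul(27, 16), Add(Mul(-9, Pow(-2, -1)), Mul(21, Pow(Function('K')(-3), -1)))) = Mul(Mul(27, 16), Add(Mul(-9, Pow(-2, -1)), Mul(21, Pow(Mul(Rational(5, 3), -3), -1)))) = Mul(432, Add(Mul(-9, Rational(-1, 2)), Mul(21, Pow(-5, -1)))) = Mul(432, Add(Rational(9, 2), Mul(21, Rational(-1, 5)))) = Mul(432, Add(Rational(9, 2), Rational(-21, 5))) = Mul(432, Rational(3, 10)) = Rational(648, 5)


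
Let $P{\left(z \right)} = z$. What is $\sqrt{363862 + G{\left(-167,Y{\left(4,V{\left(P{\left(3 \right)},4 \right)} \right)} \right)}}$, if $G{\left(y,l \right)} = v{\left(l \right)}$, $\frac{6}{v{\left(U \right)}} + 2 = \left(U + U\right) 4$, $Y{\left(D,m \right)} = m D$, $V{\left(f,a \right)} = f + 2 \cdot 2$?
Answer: $\frac{\sqrt{498127115}}{37} \approx 603.21$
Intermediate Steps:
$V{\left(f,a \right)} = 4 + f$ ($V{\left(f,a \right)} = f + 4 = 4 + f$)
$Y{\left(D,m \right)} = D m$
$v{\left(U \right)} = \frac{6}{-2 + 8 U}$ ($v{\left(U \right)} = \frac{6}{-2 + \left(U + U\right) 4} = \frac{6}{-2 + 2 U 4} = \frac{6}{-2 + 8 U}$)
$G{\left(y,l \right)} = \frac{3}{-1 + 4 l}$
$\sqrt{363862 + G{\left(-167,Y{\left(4,V{\left(P{\left(3 \right)},4 \right)} \right)} \right)}} = \sqrt{363862 + \frac{3}{-1 + 4 \cdot 4 \left(4 + 3\right)}} = \sqrt{363862 + \frac{3}{-1 + 4 \cdot 4 \cdot 7}} = \sqrt{363862 + \frac{3}{-1 + 4 \cdot 28}} = \sqrt{363862 + \frac{3}{-1 + 112}} = \sqrt{363862 + \frac{3}{111}} = \sqrt{363862 + 3 \cdot \frac{1}{111}} = \sqrt{363862 + \frac{1}{37}} = \sqrt{\frac{13462895}{37}} = \frac{\sqrt{498127115}}{37}$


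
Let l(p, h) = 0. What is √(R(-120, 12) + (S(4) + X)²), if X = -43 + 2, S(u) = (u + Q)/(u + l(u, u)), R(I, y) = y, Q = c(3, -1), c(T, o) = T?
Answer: √24841/4 ≈ 39.403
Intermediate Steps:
Q = 3
S(u) = (3 + u)/u (S(u) = (u + 3)/(u + 0) = (3 + u)/u)
X = -41
√(R(-120, 12) + (S(4) + X)²) = √(12 + ((3 + 4)/4 - 41)²) = √(12 + ((¼)*7 - 41)²) = √(12 + (7/4 - 41)²) = √(12 + (-157/4)²) = √(12 + 24649/16) = √(24841/16) = √24841/4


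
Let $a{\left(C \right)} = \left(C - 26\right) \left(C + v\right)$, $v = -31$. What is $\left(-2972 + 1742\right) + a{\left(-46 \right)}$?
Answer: $4314$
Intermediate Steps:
$a{\left(C \right)} = \left(-31 + C\right) \left(-26 + C\right)$ ($a{\left(C \right)} = \left(C - 26\right) \left(C - 31\right) = \left(-26 + C\right) \left(-31 + C\right) = \left(-31 + C\right) \left(-26 + C\right)$)
$\left(-2972 + 1742\right) + a{\left(-46 \right)} = \left(-2972 + 1742\right) + \left(806 + \left(-46\right)^{2} - -2622\right) = -1230 + \left(806 + 2116 + 2622\right) = -1230 + 5544 = 4314$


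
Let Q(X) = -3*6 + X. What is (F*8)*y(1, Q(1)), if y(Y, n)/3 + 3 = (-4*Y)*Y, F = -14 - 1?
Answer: 2520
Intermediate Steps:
Q(X) = -18 + X
F = -15
y(Y, n) = -9 - 12*Y² (y(Y, n) = -9 + 3*((-4*Y)*Y) = -9 + 3*(-4*Y²) = -9 - 12*Y²)
(F*8)*y(1, Q(1)) = (-15*8)*(-9 - 12*1²) = -120*(-9 - 12*1) = -120*(-9 - 12) = -120*(-21) = 2520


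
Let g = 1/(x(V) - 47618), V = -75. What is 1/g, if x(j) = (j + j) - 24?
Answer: -47792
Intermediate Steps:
x(j) = -24 + 2*j (x(j) = 2*j - 24 = -24 + 2*j)
g = -1/47792 (g = 1/((-24 + 2*(-75)) - 47618) = 1/((-24 - 150) - 47618) = 1/(-174 - 47618) = 1/(-47792) = -1/47792 ≈ -2.0924e-5)
1/g = 1/(-1/47792) = -47792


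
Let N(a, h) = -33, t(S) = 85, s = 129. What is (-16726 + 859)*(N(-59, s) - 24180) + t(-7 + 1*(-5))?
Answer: 384187756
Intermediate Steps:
(-16726 + 859)*(N(-59, s) - 24180) + t(-7 + 1*(-5)) = (-16726 + 859)*(-33 - 24180) + 85 = -15867*(-24213) + 85 = 384187671 + 85 = 384187756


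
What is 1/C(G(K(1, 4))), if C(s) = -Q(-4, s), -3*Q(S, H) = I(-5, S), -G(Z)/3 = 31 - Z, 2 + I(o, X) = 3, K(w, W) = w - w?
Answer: 3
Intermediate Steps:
K(w, W) = 0
I(o, X) = 1 (I(o, X) = -2 + 3 = 1)
G(Z) = -93 + 3*Z (G(Z) = -3*(31 - Z) = -93 + 3*Z)
Q(S, H) = -⅓ (Q(S, H) = -⅓*1 = -⅓)
C(s) = ⅓ (C(s) = -1*(-⅓) = ⅓)
1/C(G(K(1, 4))) = 1/(⅓) = 3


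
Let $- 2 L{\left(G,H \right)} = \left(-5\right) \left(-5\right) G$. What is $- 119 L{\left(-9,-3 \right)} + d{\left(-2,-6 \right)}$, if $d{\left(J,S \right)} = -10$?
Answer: $- \frac{26795}{2} \approx -13398.0$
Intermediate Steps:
$L{\left(G,H \right)} = - \frac{25 G}{2}$ ($L{\left(G,H \right)} = - \frac{\left(-5\right) \left(-5\right) G}{2} = - \frac{25 G}{2}$)
$- 119 L{\left(-9,-3 \right)} + d{\left(-2,-6 \right)} = - 119 \left(\left(- \frac{25}{2}\right) \left(-9\right)\right) - 10 = \left(-119\right) \frac{225}{2} - 10 = - \frac{26775}{2} - 10 = - \frac{26795}{2}$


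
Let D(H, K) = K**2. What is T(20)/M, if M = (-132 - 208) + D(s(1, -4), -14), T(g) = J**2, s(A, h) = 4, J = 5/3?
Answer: -25/1296 ≈ -0.019290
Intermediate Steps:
J = 5/3 (J = 5*(1/3) = 5/3 ≈ 1.6667)
T(g) = 25/9 (T(g) = (5/3)**2 = 25/9)
M = -144 (M = (-132 - 208) + (-14)**2 = -340 + 196 = -144)
T(20)/M = (25/9)/(-144) = (25/9)*(-1/144) = -25/1296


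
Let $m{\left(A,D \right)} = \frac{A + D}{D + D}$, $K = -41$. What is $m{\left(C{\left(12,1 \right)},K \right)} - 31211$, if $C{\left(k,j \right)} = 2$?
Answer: $- \frac{2559263}{82} \approx -31211.0$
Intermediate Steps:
$m{\left(A,D \right)} = \frac{A + D}{2 D}$
$m{\left(C{\left(12,1 \right)},K \right)} - 31211 = \frac{2 - 41}{2 \left(-41\right)} - 31211 = \frac{1}{2} \left(- \frac{1}{41}\right) \left(-39\right) - 31211 = \frac{39}{82} - 31211 = - \frac{2559263}{82}$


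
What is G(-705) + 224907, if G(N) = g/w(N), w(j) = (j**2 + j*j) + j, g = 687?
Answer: 74470081534/331115 ≈ 2.2491e+5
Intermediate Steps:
w(j) = j + 2*j**2 (w(j) = (j**2 + j**2) + j = 2*j**2 + j = j + 2*j**2)
G(N) = 687/(N*(1 + 2*N)) (G(N) = 687/((N*(1 + 2*N))) = 687*(1/(N*(1 + 2*N))) = 687/(N*(1 + 2*N)))
G(-705) + 224907 = 687/(-705*(1 + 2*(-705))) + 224907 = 687*(-1/705)/(1 - 1410) + 224907 = 687*(-1/705)/(-1409) + 224907 = 687*(-1/705)*(-1/1409) + 224907 = 229/331115 + 224907 = 74470081534/331115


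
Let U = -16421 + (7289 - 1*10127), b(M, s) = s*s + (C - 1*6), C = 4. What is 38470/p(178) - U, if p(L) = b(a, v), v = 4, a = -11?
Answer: 154048/7 ≈ 22007.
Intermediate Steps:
b(M, s) = -2 + s**2 (b(M, s) = s*s + (4 - 1*6) = s**2 + (4 - 6) = s**2 - 2 = -2 + s**2)
p(L) = 14 (p(L) = -2 + 4**2 = -2 + 16 = 14)
U = -19259 (U = -16421 + (7289 - 10127) = -16421 - 2838 = -19259)
38470/p(178) - U = 38470/14 - 1*(-19259) = 38470*(1/14) + 19259 = 19235/7 + 19259 = 154048/7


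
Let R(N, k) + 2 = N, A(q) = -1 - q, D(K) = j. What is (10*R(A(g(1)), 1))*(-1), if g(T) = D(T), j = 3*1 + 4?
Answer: 100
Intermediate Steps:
j = 7 (j = 3 + 4 = 7)
D(K) = 7
g(T) = 7
R(N, k) = -2 + N
(10*R(A(g(1)), 1))*(-1) = (10*(-2 + (-1 - 1*7)))*(-1) = (10*(-2 + (-1 - 7)))*(-1) = (10*(-2 - 8))*(-1) = (10*(-10))*(-1) = -100*(-1) = 100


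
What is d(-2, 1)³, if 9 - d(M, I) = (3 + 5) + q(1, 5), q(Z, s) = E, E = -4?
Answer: 125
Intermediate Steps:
q(Z, s) = -4
d(M, I) = 5 (d(M, I) = 9 - ((3 + 5) - 4) = 9 - (8 - 4) = 9 - 1*4 = 9 - 4 = 5)
d(-2, 1)³ = 5³ = 125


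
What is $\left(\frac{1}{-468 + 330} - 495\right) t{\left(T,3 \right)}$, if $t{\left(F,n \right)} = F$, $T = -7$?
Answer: $\frac{478177}{138} \approx 3465.1$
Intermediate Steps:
$\left(\frac{1}{-468 + 330} - 495\right) t{\left(T,3 \right)} = \left(\frac{1}{-468 + 330} - 495\right) \left(-7\right) = \left(\frac{1}{-138} - 495\right) \left(-7\right) = \left(- \frac{1}{138} - 495\right) \left(-7\right) = \left(- \frac{68311}{138}\right) \left(-7\right) = \frac{478177}{138}$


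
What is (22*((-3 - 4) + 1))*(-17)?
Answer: 2244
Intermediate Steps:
(22*((-3 - 4) + 1))*(-17) = (22*(-7 + 1))*(-17) = (22*(-6))*(-17) = -132*(-17) = 2244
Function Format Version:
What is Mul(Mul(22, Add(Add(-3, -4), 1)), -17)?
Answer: 2244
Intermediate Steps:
Mul(Mul(22, Add(Add(-3, -4), 1)), -17) = Mul(Mul(22, Add(-7, 1)), -17) = Mul(Mul(22, -6), -17) = Mul(-132, -17) = 2244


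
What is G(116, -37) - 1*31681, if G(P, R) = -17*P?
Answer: -33653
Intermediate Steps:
G(116, -37) - 1*31681 = -17*116 - 1*31681 = -1972 - 31681 = -33653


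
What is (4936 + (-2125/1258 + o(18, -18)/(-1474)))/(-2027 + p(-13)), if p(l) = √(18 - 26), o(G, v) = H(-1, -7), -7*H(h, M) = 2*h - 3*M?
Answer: -1909183466854/784288044771 - 1883752804*I*√2/784288044771 ≈ -2.4343 - 0.0033967*I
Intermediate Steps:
H(h, M) = -2*h/7 + 3*M/7 (H(h, M) = -(2*h - 3*M)/7 = -(-3*M + 2*h)/7 = -2*h/7 + 3*M/7)
o(G, v) = -19/7 (o(G, v) = -2/7*(-1) + (3/7)*(-7) = 2/7 - 3 = -19/7)
p(l) = 2*I*√2 (p(l) = √(-8) = 2*I*√2)
(4936 + (-2125/1258 + o(18, -18)/(-1474)))/(-2027 + p(-13)) = (4936 + (-2125/1258 - 19/7/(-1474)))/(-2027 + 2*I*√2) = (4936 + (-2125*1/1258 - 19/7*(-1/1474)))/(-2027 + 2*I*√2) = (4936 + (-125/74 + 19/10318))/(-2027 + 2*I*√2) = (4936 - 322086/190883)/(-2027 + 2*I*√2) = 941876402/(190883*(-2027 + 2*I*√2))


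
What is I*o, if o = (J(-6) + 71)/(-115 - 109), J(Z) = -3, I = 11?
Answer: -187/56 ≈ -3.3393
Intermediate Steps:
o = -17/56 (o = (-3 + 71)/(-115 - 109) = 68/(-224) = 68*(-1/224) = -17/56 ≈ -0.30357)
I*o = 11*(-17/56) = -187/56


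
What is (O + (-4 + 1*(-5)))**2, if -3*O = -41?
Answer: 196/9 ≈ 21.778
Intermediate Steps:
O = 41/3 (O = -1/3*(-41) = 41/3 ≈ 13.667)
(O + (-4 + 1*(-5)))**2 = (41/3 + (-4 + 1*(-5)))**2 = (41/3 + (-4 - 5))**2 = (41/3 - 9)**2 = (14/3)**2 = 196/9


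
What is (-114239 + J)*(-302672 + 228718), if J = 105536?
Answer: 643621662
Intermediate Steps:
(-114239 + J)*(-302672 + 228718) = (-114239 + 105536)*(-302672 + 228718) = -8703*(-73954) = 643621662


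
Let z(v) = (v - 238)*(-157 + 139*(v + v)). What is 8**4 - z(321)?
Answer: -7389627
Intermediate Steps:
z(v) = (-238 + v)*(-157 + 278*v) (z(v) = (-238 + v)*(-157 + 139*(2*v)) = (-238 + v)*(-157 + 278*v))
8**4 - z(321) = 8**4 - (37366 - 66321*321 + 278*321**2) = 4096 - (37366 - 21289041 + 278*103041) = 4096 - (37366 - 21289041 + 28645398) = 4096 - 1*7393723 = 4096 - 7393723 = -7389627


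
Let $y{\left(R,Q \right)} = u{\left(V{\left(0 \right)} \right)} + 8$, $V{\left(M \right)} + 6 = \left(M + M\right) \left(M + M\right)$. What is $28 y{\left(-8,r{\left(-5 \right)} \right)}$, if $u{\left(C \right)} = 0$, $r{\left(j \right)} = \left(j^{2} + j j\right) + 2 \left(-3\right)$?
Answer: $224$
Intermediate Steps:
$r{\left(j \right)} = -6 + 2 j^{2}$ ($r{\left(j \right)} = \left(j^{2} + j^{2}\right) - 6 = 2 j^{2} - 6 = -6 + 2 j^{2}$)
$V{\left(M \right)} = -6 + 4 M^{2}$ ($V{\left(M \right)} = -6 + \left(M + M\right) \left(M + M\right) = -6 + 2 M 2 M = -6 + 4 M^{2}$)
$y{\left(R,Q \right)} = 8$ ($y{\left(R,Q \right)} = 0 + 8 = 8$)
$28 y{\left(-8,r{\left(-5 \right)} \right)} = 28 \cdot 8 = 224$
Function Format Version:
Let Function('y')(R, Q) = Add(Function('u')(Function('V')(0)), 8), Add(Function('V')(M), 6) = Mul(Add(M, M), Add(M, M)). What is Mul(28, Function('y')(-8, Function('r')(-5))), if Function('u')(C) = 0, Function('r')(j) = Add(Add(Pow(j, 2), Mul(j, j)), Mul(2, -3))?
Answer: 224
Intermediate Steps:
Function('r')(j) = Add(-6, Mul(2, Pow(j, 2))) (Function('r')(j) = Add(Add(Pow(j, 2), Pow(j, 2)), -6) = Add(Mul(2, Pow(j, 2)), -6) = Add(-6, Mul(2, Pow(j, 2))))
Function('V')(M) = Add(-6, Mul(4, Pow(M, 2))) (Function('V')(M) = Add(-6, Mul(Add(M, M), Add(M, M))) = Add(-6, Mul(Mul(2, M), Mul(2, M))) = Add(-6, Mul(4, Pow(M, 2))))
Function('y')(R, Q) = 8 (Function('y')(R, Q) = Add(0, 8) = 8)
Mul(28, Function('y')(-8, Function('r')(-5))) = Mul(28, 8) = 224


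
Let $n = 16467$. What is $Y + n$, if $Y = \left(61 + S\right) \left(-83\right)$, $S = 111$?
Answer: $2191$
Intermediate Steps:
$Y = -14276$ ($Y = \left(61 + 111\right) \left(-83\right) = 172 \left(-83\right) = -14276$)
$Y + n = -14276 + 16467 = 2191$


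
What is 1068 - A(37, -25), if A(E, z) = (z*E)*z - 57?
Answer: -22000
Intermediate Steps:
A(E, z) = -57 + E*z**2 (A(E, z) = (E*z)*z - 57 = E*z**2 - 57 = -57 + E*z**2)
1068 - A(37, -25) = 1068 - (-57 + 37*(-25)**2) = 1068 - (-57 + 37*625) = 1068 - (-57 + 23125) = 1068 - 1*23068 = 1068 - 23068 = -22000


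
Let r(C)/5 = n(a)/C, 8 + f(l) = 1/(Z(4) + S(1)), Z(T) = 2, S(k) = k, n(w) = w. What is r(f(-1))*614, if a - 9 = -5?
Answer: -36840/23 ≈ -1601.7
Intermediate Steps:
a = 4 (a = 9 - 5 = 4)
f(l) = -23/3 (f(l) = -8 + 1/(2 + 1) = -8 + 1/3 = -8 + ⅓ = -23/3)
r(C) = 20/C (r(C) = 5*(4/C) = 20/C)
r(f(-1))*614 = (20/(-23/3))*614 = (20*(-3/23))*614 = -60/23*614 = -36840/23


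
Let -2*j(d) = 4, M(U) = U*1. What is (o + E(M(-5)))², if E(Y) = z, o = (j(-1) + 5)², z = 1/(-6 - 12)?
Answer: 25921/324 ≈ 80.003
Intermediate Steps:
M(U) = U
j(d) = -2 (j(d) = -½*4 = -2)
z = -1/18 (z = 1/(-18) = -1/18 ≈ -0.055556)
o = 9 (o = (-2 + 5)² = 3² = 9)
E(Y) = -1/18
(o + E(M(-5)))² = (9 - 1/18)² = (161/18)² = 25921/324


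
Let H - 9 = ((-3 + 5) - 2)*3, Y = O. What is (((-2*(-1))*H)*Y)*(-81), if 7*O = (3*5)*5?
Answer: -109350/7 ≈ -15621.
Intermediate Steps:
O = 75/7 (O = ((3*5)*5)/7 = (15*5)/7 = (1/7)*75 = 75/7 ≈ 10.714)
Y = 75/7 ≈ 10.714
H = 9 (H = 9 + ((-3 + 5) - 2)*3 = 9 + (2 - 2)*3 = 9 + 0*3 = 9 + 0 = 9)
(((-2*(-1))*H)*Y)*(-81) = ((-2*(-1)*9)*(75/7))*(-81) = ((2*9)*(75/7))*(-81) = (18*(75/7))*(-81) = (1350/7)*(-81) = -109350/7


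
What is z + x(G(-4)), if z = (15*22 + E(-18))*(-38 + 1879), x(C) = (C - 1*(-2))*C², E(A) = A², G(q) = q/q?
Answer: 1204017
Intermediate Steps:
G(q) = 1
x(C) = C²*(2 + C) (x(C) = (C + 2)*C² = (2 + C)*C² = C²*(2 + C))
z = 1204014 (z = (15*22 + (-18)²)*(-38 + 1879) = (330 + 324)*1841 = 654*1841 = 1204014)
z + x(G(-4)) = 1204014 + 1²*(2 + 1) = 1204014 + 1*3 = 1204014 + 3 = 1204017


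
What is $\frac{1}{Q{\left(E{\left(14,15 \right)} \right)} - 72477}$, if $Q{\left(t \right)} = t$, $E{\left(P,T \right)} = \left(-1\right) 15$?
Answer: $- \frac{1}{72492} \approx -1.3795 \cdot 10^{-5}$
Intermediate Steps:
$E{\left(P,T \right)} = -15$
$\frac{1}{Q{\left(E{\left(14,15 \right)} \right)} - 72477} = \frac{1}{-15 - 72477} = \frac{1}{-72492} = - \frac{1}{72492}$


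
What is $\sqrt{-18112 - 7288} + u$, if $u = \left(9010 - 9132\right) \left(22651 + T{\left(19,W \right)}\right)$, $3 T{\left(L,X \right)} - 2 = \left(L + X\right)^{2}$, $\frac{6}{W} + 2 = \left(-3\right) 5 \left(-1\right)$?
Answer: $- \frac{469635096}{169} + 10 i \sqrt{254} \approx -2.7789 \cdot 10^{6} + 159.37 i$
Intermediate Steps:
$W = \frac{6}{13}$ ($W = \frac{6}{-2 + \left(-3\right) 5 \left(-1\right)} = \frac{6}{-2 - -15} = \frac{6}{-2 + 15} = \frac{6}{13} \approx 0.46154$)
$T{\left(L,X \right)} = \frac{2}{3} + \frac{\left(L + X\right)^{2}}{3}$
$u = - \frac{469635096}{169}$ ($u = \left(9010 - 9132\right) \left(22651 + \left(\frac{2}{3} + \frac{\left(19 + \frac{6}{13}\right)^{2}}{3}\right)\right) = - 122 \left(22651 + \left(\frac{2}{3} + \frac{\left(\frac{253}{13}\right)^{2}}{3}\right)\right) = - 122 \left(22651 + \left(\frac{2}{3} + \frac{1}{3} \cdot \frac{64009}{169}\right)\right) = - 122 \left(22651 + \left(\frac{2}{3} + \frac{64009}{507}\right)\right) = - 122 \left(22651 + \frac{21449}{169}\right) = \left(-122\right) \frac{3849468}{169} = - \frac{469635096}{169} \approx -2.7789 \cdot 10^{6}$)
$\sqrt{-18112 - 7288} + u = \sqrt{-18112 - 7288} - \frac{469635096}{169} = \sqrt{-25400} - \frac{469635096}{169} = 10 i \sqrt{254} - \frac{469635096}{169} = - \frac{469635096}{169} + 10 i \sqrt{254}$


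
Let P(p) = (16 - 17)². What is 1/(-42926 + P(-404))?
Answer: -1/42925 ≈ -2.3296e-5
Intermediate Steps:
P(p) = 1 (P(p) = (-1)² = 1)
1/(-42926 + P(-404)) = 1/(-42926 + 1) = 1/(-42925) = -1/42925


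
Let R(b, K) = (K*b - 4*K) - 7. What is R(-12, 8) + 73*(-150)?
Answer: -11085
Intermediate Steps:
R(b, K) = -7 - 4*K + K*b (R(b, K) = (-4*K + K*b) - 7 = -7 - 4*K + K*b)
R(-12, 8) + 73*(-150) = (-7 - 4*8 + 8*(-12)) + 73*(-150) = (-7 - 32 - 96) - 10950 = -135 - 10950 = -11085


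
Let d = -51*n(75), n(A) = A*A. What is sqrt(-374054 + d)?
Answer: I*sqrt(660929) ≈ 812.98*I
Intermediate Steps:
n(A) = A**2
d = -286875 (d = -51*75**2 = -51*5625 = -286875)
sqrt(-374054 + d) = sqrt(-374054 - 286875) = sqrt(-660929) = I*sqrt(660929)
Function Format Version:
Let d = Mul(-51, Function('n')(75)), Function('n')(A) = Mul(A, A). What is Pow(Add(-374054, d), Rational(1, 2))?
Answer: Mul(I, Pow(660929, Rational(1, 2))) ≈ Mul(812.98, I)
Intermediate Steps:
Function('n')(A) = Pow(A, 2)
d = -286875 (d = Mul(-51, Pow(75, 2)) = Mul(-51, 5625) = -286875)
Pow(Add(-374054, d), Rational(1, 2)) = Pow(Add(-374054, -286875), Rational(1, 2)) = Pow(-660929, Rational(1, 2)) = Mul(I, Pow(660929, Rational(1, 2)))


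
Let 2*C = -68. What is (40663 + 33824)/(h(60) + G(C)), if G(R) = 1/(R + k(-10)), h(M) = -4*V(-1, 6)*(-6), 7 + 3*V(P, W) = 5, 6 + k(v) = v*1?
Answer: -1241450/267 ≈ -4649.6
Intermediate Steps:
C = -34 (C = (½)*(-68) = -34)
k(v) = -6 + v (k(v) = -6 + v*1 = -6 + v)
V(P, W) = -⅔ (V(P, W) = -7/3 + (⅓)*5 = -7/3 + 5/3 = -⅔)
h(M) = -16 (h(M) = -4*(-⅔)*(-6) = (8/3)*(-6) = -16)
G(R) = 1/(-16 + R) (G(R) = 1/(R + (-6 - 10)) = 1/(R - 16) = 1/(-16 + R))
(40663 + 33824)/(h(60) + G(C)) = (40663 + 33824)/(-16 + 1/(-16 - 34)) = 74487/(-16 + 1/(-50)) = 74487/(-16 - 1/50) = 74487/(-801/50) = 74487*(-50/801) = -1241450/267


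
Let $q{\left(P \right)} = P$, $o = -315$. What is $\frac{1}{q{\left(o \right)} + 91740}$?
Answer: $\frac{1}{91425} \approx 1.0938 \cdot 10^{-5}$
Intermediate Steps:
$\frac{1}{q{\left(o \right)} + 91740} = \frac{1}{-315 + 91740} = \frac{1}{91425}$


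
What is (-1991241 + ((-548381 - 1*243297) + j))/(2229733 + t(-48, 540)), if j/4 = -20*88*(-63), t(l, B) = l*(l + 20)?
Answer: -2339399/2231077 ≈ -1.0486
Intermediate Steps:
t(l, B) = l*(20 + l)
j = 443520 (j = 4*(-20*88*(-63)) = 4*(-1760*(-63)) = 4*110880 = 443520)
(-1991241 + ((-548381 - 1*243297) + j))/(2229733 + t(-48, 540)) = (-1991241 + ((-548381 - 1*243297) + 443520))/(2229733 - 48*(20 - 48)) = (-1991241 + ((-548381 - 243297) + 443520))/(2229733 - 48*(-28)) = (-1991241 + (-791678 + 443520))/(2229733 + 1344) = (-1991241 - 348158)/2231077 = -2339399*1/2231077 = -2339399/2231077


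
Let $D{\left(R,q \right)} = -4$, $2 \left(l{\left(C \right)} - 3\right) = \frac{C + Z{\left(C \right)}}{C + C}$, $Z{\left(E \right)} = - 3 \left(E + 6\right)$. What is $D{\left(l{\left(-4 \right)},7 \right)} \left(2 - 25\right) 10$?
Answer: $920$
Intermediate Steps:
$Z{\left(E \right)} = -18 - 3 E$ ($Z{\left(E \right)} = - 3 \left(6 + E\right) = -18 - 3 E$)
$l{\left(C \right)} = 3 + \frac{-18 - 2 C}{4 C}$ ($l{\left(C \right)} = 3 + \frac{\left(C - \left(18 + 3 C\right)\right) \frac{1}{C + C}}{2} = 3 + \frac{\left(-18 - 2 C\right) \frac{1}{2 C}}{2} = 3 + \frac{\frac{1}{2} \frac{1}{C} \left(-18 - 2 C\right)}{2} = 3 + \frac{-18 - 2 C}{4 C}$)
$D{\left(l{\left(-4 \right)},7 \right)} \left(2 - 25\right) 10 = - 4 \left(2 - 25\right) 10 = \left(-4\right) \left(-23\right) 10 = 92 \cdot 10 = 920$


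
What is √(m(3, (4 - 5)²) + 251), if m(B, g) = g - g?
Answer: √251 ≈ 15.843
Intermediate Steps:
m(B, g) = 0
√(m(3, (4 - 5)²) + 251) = √(0 + 251) = √251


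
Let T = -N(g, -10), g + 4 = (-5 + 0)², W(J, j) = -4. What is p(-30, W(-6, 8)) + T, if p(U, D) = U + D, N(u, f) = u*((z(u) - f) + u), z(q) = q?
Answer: -1126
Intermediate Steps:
g = 21 (g = -4 + (-5 + 0)² = -4 + (-5)² = -4 + 25 = 21)
N(u, f) = u*(-f + 2*u) (N(u, f) = u*((u - f) + u) = u*(-f + 2*u))
p(U, D) = D + U
T = -1092 (T = -21*(-1*(-10) + 2*21) = -21*(10 + 42) = -21*52 = -1*1092 = -1092)
p(-30, W(-6, 8)) + T = (-4 - 30) - 1092 = -34 - 1092 = -1126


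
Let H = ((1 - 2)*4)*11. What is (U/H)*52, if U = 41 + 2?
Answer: -559/11 ≈ -50.818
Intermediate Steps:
U = 43
H = -44 (H = -1*4*11 = -4*11 = -44)
(U/H)*52 = (43/(-44))*52 = (43*(-1/44))*52 = -43/44*52 = -559/11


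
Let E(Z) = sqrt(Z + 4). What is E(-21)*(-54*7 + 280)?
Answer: -98*I*sqrt(17) ≈ -404.06*I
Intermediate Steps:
E(Z) = sqrt(4 + Z)
E(-21)*(-54*7 + 280) = sqrt(4 - 21)*(-54*7 + 280) = sqrt(-17)*(-378 + 280) = (I*sqrt(17))*(-98) = -98*I*sqrt(17)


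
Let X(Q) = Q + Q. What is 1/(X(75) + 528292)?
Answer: 1/528442 ≈ 1.8924e-6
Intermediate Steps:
X(Q) = 2*Q
1/(X(75) + 528292) = 1/(2*75 + 528292) = 1/(150 + 528292) = 1/528442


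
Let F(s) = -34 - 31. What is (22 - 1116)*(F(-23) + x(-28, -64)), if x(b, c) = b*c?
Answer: -1889338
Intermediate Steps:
F(s) = -65
(22 - 1116)*(F(-23) + x(-28, -64)) = (22 - 1116)*(-65 - 28*(-64)) = -1094*(-65 + 1792) = -1094*1727 = -1889338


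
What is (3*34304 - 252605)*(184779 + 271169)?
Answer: -68252223964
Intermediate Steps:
(3*34304 - 252605)*(184779 + 271169) = (102912 - 252605)*455948 = -149693*455948 = -68252223964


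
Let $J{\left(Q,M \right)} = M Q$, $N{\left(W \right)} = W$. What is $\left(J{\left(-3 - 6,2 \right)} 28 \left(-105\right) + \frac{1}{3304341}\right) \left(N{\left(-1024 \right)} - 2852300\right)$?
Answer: $- \frac{55438730219682956}{367149} \approx -1.51 \cdot 10^{11}$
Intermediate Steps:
$\left(J{\left(-3 - 6,2 \right)} 28 \left(-105\right) + \frac{1}{3304341}\right) \left(N{\left(-1024 \right)} - 2852300\right) = \left(2 \left(-3 - 6\right) 28 \left(-105\right) + \frac{1}{3304341}\right) \left(-1024 - 2852300\right) = \left(2 \left(-3 - 6\right) 28 \left(-105\right) + \frac{1}{3304341}\right) \left(-2853324\right) = \left(2 \left(-9\right) 28 \left(-105\right) + \frac{1}{3304341}\right) \left(-2853324\right) = \left(\left(-18\right) 28 \left(-105\right) + \frac{1}{3304341}\right) \left(-2853324\right) = \left(\left(-504\right) \left(-105\right) + \frac{1}{3304341}\right) \left(-2853324\right) = \left(52920 + \frac{1}{3304341}\right) \left(-2853324\right) = \frac{174865725721}{3304341} \left(-2853324\right) = - \frac{55438730219682956}{367149}$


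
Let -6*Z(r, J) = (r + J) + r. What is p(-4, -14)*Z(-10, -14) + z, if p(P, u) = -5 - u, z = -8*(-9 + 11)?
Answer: 35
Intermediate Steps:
z = -16 (z = -8*2 = -16)
Z(r, J) = -r/3 - J/6 (Z(r, J) = -((r + J) + r)/6 = -((J + r) + r)/6 = -(J + 2*r)/6 = -r/3 - J/6)
p(-4, -14)*Z(-10, -14) + z = (-5 - 1*(-14))*(-⅓*(-10) - ⅙*(-14)) - 16 = (-5 + 14)*(10/3 + 7/3) - 16 = 9*(17/3) - 16 = 51 - 16 = 35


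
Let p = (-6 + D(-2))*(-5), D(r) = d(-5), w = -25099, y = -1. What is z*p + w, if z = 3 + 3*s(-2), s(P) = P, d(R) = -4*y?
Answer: -25129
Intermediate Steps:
d(R) = 4 (d(R) = -4*(-1) = 4)
D(r) = 4
z = -3 (z = 3 + 3*(-2) = 3 - 6 = -3)
p = 10 (p = (-6 + 4)*(-5) = -2*(-5) = 10)
z*p + w = -3*10 - 25099 = -30 - 25099 = -25129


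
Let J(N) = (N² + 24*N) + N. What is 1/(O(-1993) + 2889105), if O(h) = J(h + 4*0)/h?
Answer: 1/2887137 ≈ 3.4636e-7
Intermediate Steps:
J(N) = N² + 25*N
O(h) = 25 + h (O(h) = ((h + 4*0)*(25 + (h + 4*0)))/h = ((h + 0)*(25 + (h + 0)))/h = (h*(25 + h))/h = 25 + h)
1/(O(-1993) + 2889105) = 1/((25 - 1993) + 2889105) = 1/(-1968 + 2889105) = 1/2887137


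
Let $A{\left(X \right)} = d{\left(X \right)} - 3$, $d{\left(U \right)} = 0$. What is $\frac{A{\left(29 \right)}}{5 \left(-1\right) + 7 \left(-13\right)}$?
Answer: $\frac{1}{32} \approx 0.03125$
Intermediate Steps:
$A{\left(X \right)} = -3$ ($A{\left(X \right)} = 0 - 3 = -3$)
$\frac{A{\left(29 \right)}}{5 \left(-1\right) + 7 \left(-13\right)} = - \frac{3}{5 \left(-1\right) + 7 \left(-13\right)} = - \frac{3}{-5 - 91} = - \frac{3}{-96} = \left(-3\right) \left(- \frac{1}{96}\right) = \frac{1}{32}$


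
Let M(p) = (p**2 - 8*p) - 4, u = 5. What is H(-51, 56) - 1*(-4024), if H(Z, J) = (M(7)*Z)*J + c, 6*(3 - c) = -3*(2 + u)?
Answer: 70893/2 ≈ 35447.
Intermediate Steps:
M(p) = -4 + p**2 - 8*p
c = 13/2 (c = 3 - (-1)*(2 + 5)/2 = 3 - (-1)*7/2 = 3 - 1/6*(-21) = 3 + 7/2 = 13/2 ≈ 6.5000)
H(Z, J) = 13/2 - 11*J*Z (H(Z, J) = ((-4 + 7**2 - 8*7)*Z)*J + 13/2 = ((-4 + 49 - 56)*Z)*J + 13/2 = (-11*Z)*J + 13/2 = -11*J*Z + 13/2 = 13/2 - 11*J*Z)
H(-51, 56) - 1*(-4024) = (13/2 - 11*56*(-51)) - 1*(-4024) = (13/2 + 31416) + 4024 = 62845/2 + 4024 = 70893/2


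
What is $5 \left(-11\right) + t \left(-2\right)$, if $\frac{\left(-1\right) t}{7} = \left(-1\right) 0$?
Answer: $-55$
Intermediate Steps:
$t = 0$ ($t = - 7 \left(\left(-1\right) 0\right) = \left(-7\right) 0 = 0$)
$5 \left(-11\right) + t \left(-2\right) = 5 \left(-11\right) + 0 \left(-2\right) = -55 + 0 = -55$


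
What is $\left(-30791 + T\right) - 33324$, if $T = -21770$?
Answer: $-85885$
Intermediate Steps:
$\left(-30791 + T\right) - 33324 = \left(-30791 - 21770\right) - 33324 = -52561 - 33324 = -85885$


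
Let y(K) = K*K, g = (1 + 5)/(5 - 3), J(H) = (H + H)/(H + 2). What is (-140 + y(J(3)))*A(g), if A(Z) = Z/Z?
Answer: -3464/25 ≈ -138.56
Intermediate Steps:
J(H) = 2*H/(2 + H) (J(H) = (2*H)/(2 + H) = 2*H/(2 + H))
g = 3 (g = 6/2 = 6*(1/2) = 3)
A(Z) = 1
y(K) = K**2
(-140 + y(J(3)))*A(g) = (-140 + (2*3/(2 + 3))**2)*1 = (-140 + (2*3/5)**2)*1 = (-140 + (2*3*(1/5))**2)*1 = (-140 + (6/5)**2)*1 = (-140 + 36/25)*1 = -3464/25*1 = -3464/25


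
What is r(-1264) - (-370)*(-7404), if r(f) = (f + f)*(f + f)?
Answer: 3651304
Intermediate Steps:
r(f) = 4*f**2 (r(f) = (2*f)*(2*f) = 4*f**2)
r(-1264) - (-370)*(-7404) = 4*(-1264)**2 - (-370)*(-7404) = 4*1597696 - 1*2739480 = 6390784 - 2739480 = 3651304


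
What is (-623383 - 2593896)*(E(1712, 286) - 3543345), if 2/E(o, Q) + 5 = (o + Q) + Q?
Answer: 25980439228928587/2279 ≈ 1.1400e+13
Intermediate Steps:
E(o, Q) = 2/(-5 + o + 2*Q) (E(o, Q) = 2/(-5 + ((o + Q) + Q)) = 2/(-5 + ((Q + o) + Q)) = 2/(-5 + (o + 2*Q)) = 2/(-5 + o + 2*Q))
(-623383 - 2593896)*(E(1712, 286) - 3543345) = (-623383 - 2593896)*(2/(-5 + 1712 + 2*286) - 3543345) = -3217279*(2/(-5 + 1712 + 572) - 3543345) = -3217279*(2/2279 - 3543345) = -3217279*(-8075283253/2279) = 25980439228928587/2279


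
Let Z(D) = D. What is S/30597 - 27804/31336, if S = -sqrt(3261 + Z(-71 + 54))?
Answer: -6951/7834 - 2*sqrt(811)/30597 ≈ -0.88915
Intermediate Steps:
S = -2*sqrt(811) (S = -sqrt(3261 + (-71 + 54)) = -sqrt(3261 - 17) = -sqrt(3244) = -2*sqrt(811) ≈ -56.956)
S/30597 - 27804/31336 = -2*sqrt(811)/30597 - 27804/31336 = -2*sqrt(811)*(1/30597) - 27804*1/31336 = -2*sqrt(811)/30597 - 6951/7834 = -6951/7834 - 2*sqrt(811)/30597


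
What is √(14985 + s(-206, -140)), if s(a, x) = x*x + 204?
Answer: √34789 ≈ 186.52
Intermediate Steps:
s(a, x) = 204 + x² (s(a, x) = x² + 204 = 204 + x²)
√(14985 + s(-206, -140)) = √(14985 + (204 + (-140)²)) = √(14985 + (204 + 19600)) = √(14985 + 19804) = √34789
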